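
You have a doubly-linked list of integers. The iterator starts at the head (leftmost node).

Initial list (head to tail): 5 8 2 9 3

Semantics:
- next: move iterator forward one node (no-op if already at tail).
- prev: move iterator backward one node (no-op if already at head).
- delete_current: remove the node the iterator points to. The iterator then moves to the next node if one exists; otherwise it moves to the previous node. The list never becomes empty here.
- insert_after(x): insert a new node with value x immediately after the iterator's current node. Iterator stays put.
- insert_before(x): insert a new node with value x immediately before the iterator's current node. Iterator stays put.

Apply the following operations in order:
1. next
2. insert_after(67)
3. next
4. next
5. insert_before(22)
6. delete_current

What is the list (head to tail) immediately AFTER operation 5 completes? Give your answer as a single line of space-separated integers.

After 1 (next): list=[5, 8, 2, 9, 3] cursor@8
After 2 (insert_after(67)): list=[5, 8, 67, 2, 9, 3] cursor@8
After 3 (next): list=[5, 8, 67, 2, 9, 3] cursor@67
After 4 (next): list=[5, 8, 67, 2, 9, 3] cursor@2
After 5 (insert_before(22)): list=[5, 8, 67, 22, 2, 9, 3] cursor@2

Answer: 5 8 67 22 2 9 3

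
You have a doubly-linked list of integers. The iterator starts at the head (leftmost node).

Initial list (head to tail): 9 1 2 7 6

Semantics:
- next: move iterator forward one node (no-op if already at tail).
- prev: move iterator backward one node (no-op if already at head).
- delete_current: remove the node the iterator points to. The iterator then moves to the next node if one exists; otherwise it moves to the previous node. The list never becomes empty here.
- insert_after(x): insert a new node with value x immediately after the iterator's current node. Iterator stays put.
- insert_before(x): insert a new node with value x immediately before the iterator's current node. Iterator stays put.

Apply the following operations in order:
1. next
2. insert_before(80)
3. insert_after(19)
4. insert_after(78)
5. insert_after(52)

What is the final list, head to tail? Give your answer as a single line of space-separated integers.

After 1 (next): list=[9, 1, 2, 7, 6] cursor@1
After 2 (insert_before(80)): list=[9, 80, 1, 2, 7, 6] cursor@1
After 3 (insert_after(19)): list=[9, 80, 1, 19, 2, 7, 6] cursor@1
After 4 (insert_after(78)): list=[9, 80, 1, 78, 19, 2, 7, 6] cursor@1
After 5 (insert_after(52)): list=[9, 80, 1, 52, 78, 19, 2, 7, 6] cursor@1

Answer: 9 80 1 52 78 19 2 7 6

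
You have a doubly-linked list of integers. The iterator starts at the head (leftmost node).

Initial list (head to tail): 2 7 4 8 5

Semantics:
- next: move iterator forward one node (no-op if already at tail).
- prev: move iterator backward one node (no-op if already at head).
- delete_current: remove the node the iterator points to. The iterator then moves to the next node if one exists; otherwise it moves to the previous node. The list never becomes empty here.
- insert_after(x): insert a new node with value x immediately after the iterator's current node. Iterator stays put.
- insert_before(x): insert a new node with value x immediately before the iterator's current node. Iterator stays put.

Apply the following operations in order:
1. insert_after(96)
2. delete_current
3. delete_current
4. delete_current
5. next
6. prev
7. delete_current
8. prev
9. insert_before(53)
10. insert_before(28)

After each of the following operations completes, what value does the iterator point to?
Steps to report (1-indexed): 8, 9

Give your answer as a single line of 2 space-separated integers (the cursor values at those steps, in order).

After 1 (insert_after(96)): list=[2, 96, 7, 4, 8, 5] cursor@2
After 2 (delete_current): list=[96, 7, 4, 8, 5] cursor@96
After 3 (delete_current): list=[7, 4, 8, 5] cursor@7
After 4 (delete_current): list=[4, 8, 5] cursor@4
After 5 (next): list=[4, 8, 5] cursor@8
After 6 (prev): list=[4, 8, 5] cursor@4
After 7 (delete_current): list=[8, 5] cursor@8
After 8 (prev): list=[8, 5] cursor@8
After 9 (insert_before(53)): list=[53, 8, 5] cursor@8
After 10 (insert_before(28)): list=[53, 28, 8, 5] cursor@8

Answer: 8 8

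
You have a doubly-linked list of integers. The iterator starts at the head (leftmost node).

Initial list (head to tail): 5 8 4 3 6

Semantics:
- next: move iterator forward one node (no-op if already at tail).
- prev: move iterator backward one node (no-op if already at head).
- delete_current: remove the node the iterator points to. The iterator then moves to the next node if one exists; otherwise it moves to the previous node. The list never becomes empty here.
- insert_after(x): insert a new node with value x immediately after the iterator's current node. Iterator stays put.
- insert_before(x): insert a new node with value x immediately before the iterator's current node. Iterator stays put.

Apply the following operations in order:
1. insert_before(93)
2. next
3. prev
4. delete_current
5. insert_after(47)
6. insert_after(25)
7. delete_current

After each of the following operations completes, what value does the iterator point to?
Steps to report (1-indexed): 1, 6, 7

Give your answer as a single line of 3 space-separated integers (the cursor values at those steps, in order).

Answer: 5 8 25

Derivation:
After 1 (insert_before(93)): list=[93, 5, 8, 4, 3, 6] cursor@5
After 2 (next): list=[93, 5, 8, 4, 3, 6] cursor@8
After 3 (prev): list=[93, 5, 8, 4, 3, 6] cursor@5
After 4 (delete_current): list=[93, 8, 4, 3, 6] cursor@8
After 5 (insert_after(47)): list=[93, 8, 47, 4, 3, 6] cursor@8
After 6 (insert_after(25)): list=[93, 8, 25, 47, 4, 3, 6] cursor@8
After 7 (delete_current): list=[93, 25, 47, 4, 3, 6] cursor@25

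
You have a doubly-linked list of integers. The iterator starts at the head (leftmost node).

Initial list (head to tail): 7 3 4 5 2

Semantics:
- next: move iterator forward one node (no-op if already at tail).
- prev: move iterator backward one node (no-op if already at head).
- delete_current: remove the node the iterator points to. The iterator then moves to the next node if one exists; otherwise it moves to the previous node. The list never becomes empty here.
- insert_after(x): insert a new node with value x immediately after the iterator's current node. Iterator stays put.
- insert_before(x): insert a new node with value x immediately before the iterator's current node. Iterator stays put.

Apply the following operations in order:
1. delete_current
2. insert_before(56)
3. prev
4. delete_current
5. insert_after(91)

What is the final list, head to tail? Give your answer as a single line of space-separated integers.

After 1 (delete_current): list=[3, 4, 5, 2] cursor@3
After 2 (insert_before(56)): list=[56, 3, 4, 5, 2] cursor@3
After 3 (prev): list=[56, 3, 4, 5, 2] cursor@56
After 4 (delete_current): list=[3, 4, 5, 2] cursor@3
After 5 (insert_after(91)): list=[3, 91, 4, 5, 2] cursor@3

Answer: 3 91 4 5 2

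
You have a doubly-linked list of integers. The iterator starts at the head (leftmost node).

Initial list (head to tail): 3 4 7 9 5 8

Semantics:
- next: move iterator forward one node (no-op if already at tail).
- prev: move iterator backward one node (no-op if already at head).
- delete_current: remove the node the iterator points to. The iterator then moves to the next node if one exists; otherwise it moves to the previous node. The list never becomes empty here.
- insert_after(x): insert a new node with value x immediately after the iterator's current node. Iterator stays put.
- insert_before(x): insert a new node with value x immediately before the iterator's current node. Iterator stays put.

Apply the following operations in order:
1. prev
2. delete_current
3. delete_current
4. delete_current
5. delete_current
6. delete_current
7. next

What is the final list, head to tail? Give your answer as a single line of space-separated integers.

After 1 (prev): list=[3, 4, 7, 9, 5, 8] cursor@3
After 2 (delete_current): list=[4, 7, 9, 5, 8] cursor@4
After 3 (delete_current): list=[7, 9, 5, 8] cursor@7
After 4 (delete_current): list=[9, 5, 8] cursor@9
After 5 (delete_current): list=[5, 8] cursor@5
After 6 (delete_current): list=[8] cursor@8
After 7 (next): list=[8] cursor@8

Answer: 8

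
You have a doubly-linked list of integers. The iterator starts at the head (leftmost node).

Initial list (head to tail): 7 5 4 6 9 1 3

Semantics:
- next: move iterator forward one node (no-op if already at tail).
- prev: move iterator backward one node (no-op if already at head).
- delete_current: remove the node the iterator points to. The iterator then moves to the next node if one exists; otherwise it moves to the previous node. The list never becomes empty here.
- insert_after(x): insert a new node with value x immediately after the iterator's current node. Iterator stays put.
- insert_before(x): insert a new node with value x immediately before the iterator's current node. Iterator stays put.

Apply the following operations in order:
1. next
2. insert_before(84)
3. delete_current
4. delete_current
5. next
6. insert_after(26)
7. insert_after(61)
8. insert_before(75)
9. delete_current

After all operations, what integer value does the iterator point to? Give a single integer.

Answer: 61

Derivation:
After 1 (next): list=[7, 5, 4, 6, 9, 1, 3] cursor@5
After 2 (insert_before(84)): list=[7, 84, 5, 4, 6, 9, 1, 3] cursor@5
After 3 (delete_current): list=[7, 84, 4, 6, 9, 1, 3] cursor@4
After 4 (delete_current): list=[7, 84, 6, 9, 1, 3] cursor@6
After 5 (next): list=[7, 84, 6, 9, 1, 3] cursor@9
After 6 (insert_after(26)): list=[7, 84, 6, 9, 26, 1, 3] cursor@9
After 7 (insert_after(61)): list=[7, 84, 6, 9, 61, 26, 1, 3] cursor@9
After 8 (insert_before(75)): list=[7, 84, 6, 75, 9, 61, 26, 1, 3] cursor@9
After 9 (delete_current): list=[7, 84, 6, 75, 61, 26, 1, 3] cursor@61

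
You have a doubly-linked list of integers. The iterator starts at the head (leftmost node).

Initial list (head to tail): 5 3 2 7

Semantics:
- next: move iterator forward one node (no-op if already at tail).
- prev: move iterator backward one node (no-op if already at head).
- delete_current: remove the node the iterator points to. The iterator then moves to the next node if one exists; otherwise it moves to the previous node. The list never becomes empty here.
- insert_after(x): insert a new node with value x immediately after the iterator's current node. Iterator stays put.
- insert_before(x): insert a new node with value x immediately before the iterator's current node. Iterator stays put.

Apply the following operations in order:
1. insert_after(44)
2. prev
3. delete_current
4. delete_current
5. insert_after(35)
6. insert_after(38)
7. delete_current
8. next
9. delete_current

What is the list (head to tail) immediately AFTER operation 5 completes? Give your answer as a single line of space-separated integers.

Answer: 3 35 2 7

Derivation:
After 1 (insert_after(44)): list=[5, 44, 3, 2, 7] cursor@5
After 2 (prev): list=[5, 44, 3, 2, 7] cursor@5
After 3 (delete_current): list=[44, 3, 2, 7] cursor@44
After 4 (delete_current): list=[3, 2, 7] cursor@3
After 5 (insert_after(35)): list=[3, 35, 2, 7] cursor@3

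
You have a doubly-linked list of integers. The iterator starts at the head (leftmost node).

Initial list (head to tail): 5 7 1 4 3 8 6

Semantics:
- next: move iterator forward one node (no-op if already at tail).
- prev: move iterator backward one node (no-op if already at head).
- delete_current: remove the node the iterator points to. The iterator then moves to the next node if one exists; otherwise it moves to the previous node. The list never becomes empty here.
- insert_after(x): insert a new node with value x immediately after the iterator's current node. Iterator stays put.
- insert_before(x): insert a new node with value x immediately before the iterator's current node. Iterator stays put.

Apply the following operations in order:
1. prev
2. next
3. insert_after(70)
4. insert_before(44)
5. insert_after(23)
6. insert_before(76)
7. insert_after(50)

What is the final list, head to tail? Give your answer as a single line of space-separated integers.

After 1 (prev): list=[5, 7, 1, 4, 3, 8, 6] cursor@5
After 2 (next): list=[5, 7, 1, 4, 3, 8, 6] cursor@7
After 3 (insert_after(70)): list=[5, 7, 70, 1, 4, 3, 8, 6] cursor@7
After 4 (insert_before(44)): list=[5, 44, 7, 70, 1, 4, 3, 8, 6] cursor@7
After 5 (insert_after(23)): list=[5, 44, 7, 23, 70, 1, 4, 3, 8, 6] cursor@7
After 6 (insert_before(76)): list=[5, 44, 76, 7, 23, 70, 1, 4, 3, 8, 6] cursor@7
After 7 (insert_after(50)): list=[5, 44, 76, 7, 50, 23, 70, 1, 4, 3, 8, 6] cursor@7

Answer: 5 44 76 7 50 23 70 1 4 3 8 6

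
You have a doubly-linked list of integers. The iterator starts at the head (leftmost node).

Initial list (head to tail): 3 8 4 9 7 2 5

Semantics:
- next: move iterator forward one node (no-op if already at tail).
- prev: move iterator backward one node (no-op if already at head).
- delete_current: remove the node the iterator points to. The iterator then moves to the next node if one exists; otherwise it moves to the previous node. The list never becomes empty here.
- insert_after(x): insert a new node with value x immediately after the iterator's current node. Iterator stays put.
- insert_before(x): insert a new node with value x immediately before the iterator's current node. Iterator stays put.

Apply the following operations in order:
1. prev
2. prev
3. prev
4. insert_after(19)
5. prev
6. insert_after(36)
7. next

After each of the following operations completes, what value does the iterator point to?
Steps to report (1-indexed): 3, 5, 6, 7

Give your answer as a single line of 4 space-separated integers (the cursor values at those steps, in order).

Answer: 3 3 3 36

Derivation:
After 1 (prev): list=[3, 8, 4, 9, 7, 2, 5] cursor@3
After 2 (prev): list=[3, 8, 4, 9, 7, 2, 5] cursor@3
After 3 (prev): list=[3, 8, 4, 9, 7, 2, 5] cursor@3
After 4 (insert_after(19)): list=[3, 19, 8, 4, 9, 7, 2, 5] cursor@3
After 5 (prev): list=[3, 19, 8, 4, 9, 7, 2, 5] cursor@3
After 6 (insert_after(36)): list=[3, 36, 19, 8, 4, 9, 7, 2, 5] cursor@3
After 7 (next): list=[3, 36, 19, 8, 4, 9, 7, 2, 5] cursor@36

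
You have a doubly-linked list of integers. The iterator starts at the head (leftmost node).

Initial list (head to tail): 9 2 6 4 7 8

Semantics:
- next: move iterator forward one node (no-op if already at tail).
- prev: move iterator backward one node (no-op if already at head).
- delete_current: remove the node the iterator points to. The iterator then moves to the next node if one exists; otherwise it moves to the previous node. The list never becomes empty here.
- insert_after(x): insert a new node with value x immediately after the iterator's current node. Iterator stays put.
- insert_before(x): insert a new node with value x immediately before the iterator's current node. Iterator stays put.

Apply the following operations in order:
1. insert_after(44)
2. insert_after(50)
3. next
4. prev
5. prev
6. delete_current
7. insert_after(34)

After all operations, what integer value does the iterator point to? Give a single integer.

Answer: 50

Derivation:
After 1 (insert_after(44)): list=[9, 44, 2, 6, 4, 7, 8] cursor@9
After 2 (insert_after(50)): list=[9, 50, 44, 2, 6, 4, 7, 8] cursor@9
After 3 (next): list=[9, 50, 44, 2, 6, 4, 7, 8] cursor@50
After 4 (prev): list=[9, 50, 44, 2, 6, 4, 7, 8] cursor@9
After 5 (prev): list=[9, 50, 44, 2, 6, 4, 7, 8] cursor@9
After 6 (delete_current): list=[50, 44, 2, 6, 4, 7, 8] cursor@50
After 7 (insert_after(34)): list=[50, 34, 44, 2, 6, 4, 7, 8] cursor@50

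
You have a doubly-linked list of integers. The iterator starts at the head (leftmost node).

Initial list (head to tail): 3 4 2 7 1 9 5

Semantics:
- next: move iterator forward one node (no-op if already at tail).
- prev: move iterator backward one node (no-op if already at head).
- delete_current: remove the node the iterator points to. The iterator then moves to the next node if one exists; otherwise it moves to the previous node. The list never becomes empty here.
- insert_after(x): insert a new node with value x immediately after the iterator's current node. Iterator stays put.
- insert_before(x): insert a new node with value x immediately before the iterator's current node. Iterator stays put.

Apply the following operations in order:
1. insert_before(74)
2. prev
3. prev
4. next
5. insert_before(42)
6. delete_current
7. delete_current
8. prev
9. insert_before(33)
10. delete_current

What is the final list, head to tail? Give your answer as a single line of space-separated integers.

Answer: 74 33 2 7 1 9 5

Derivation:
After 1 (insert_before(74)): list=[74, 3, 4, 2, 7, 1, 9, 5] cursor@3
After 2 (prev): list=[74, 3, 4, 2, 7, 1, 9, 5] cursor@74
After 3 (prev): list=[74, 3, 4, 2, 7, 1, 9, 5] cursor@74
After 4 (next): list=[74, 3, 4, 2, 7, 1, 9, 5] cursor@3
After 5 (insert_before(42)): list=[74, 42, 3, 4, 2, 7, 1, 9, 5] cursor@3
After 6 (delete_current): list=[74, 42, 4, 2, 7, 1, 9, 5] cursor@4
After 7 (delete_current): list=[74, 42, 2, 7, 1, 9, 5] cursor@2
After 8 (prev): list=[74, 42, 2, 7, 1, 9, 5] cursor@42
After 9 (insert_before(33)): list=[74, 33, 42, 2, 7, 1, 9, 5] cursor@42
After 10 (delete_current): list=[74, 33, 2, 7, 1, 9, 5] cursor@2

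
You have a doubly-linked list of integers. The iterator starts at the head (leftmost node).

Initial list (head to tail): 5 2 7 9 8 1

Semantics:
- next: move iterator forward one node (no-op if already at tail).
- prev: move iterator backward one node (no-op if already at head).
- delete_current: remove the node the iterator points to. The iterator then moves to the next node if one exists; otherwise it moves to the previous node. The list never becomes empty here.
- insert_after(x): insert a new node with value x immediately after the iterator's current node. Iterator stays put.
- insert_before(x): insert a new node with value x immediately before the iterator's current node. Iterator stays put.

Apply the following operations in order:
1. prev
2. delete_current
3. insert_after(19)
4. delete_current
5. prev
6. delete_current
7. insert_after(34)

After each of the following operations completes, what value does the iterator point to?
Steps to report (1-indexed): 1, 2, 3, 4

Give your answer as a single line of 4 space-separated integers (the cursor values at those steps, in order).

After 1 (prev): list=[5, 2, 7, 9, 8, 1] cursor@5
After 2 (delete_current): list=[2, 7, 9, 8, 1] cursor@2
After 3 (insert_after(19)): list=[2, 19, 7, 9, 8, 1] cursor@2
After 4 (delete_current): list=[19, 7, 9, 8, 1] cursor@19
After 5 (prev): list=[19, 7, 9, 8, 1] cursor@19
After 6 (delete_current): list=[7, 9, 8, 1] cursor@7
After 7 (insert_after(34)): list=[7, 34, 9, 8, 1] cursor@7

Answer: 5 2 2 19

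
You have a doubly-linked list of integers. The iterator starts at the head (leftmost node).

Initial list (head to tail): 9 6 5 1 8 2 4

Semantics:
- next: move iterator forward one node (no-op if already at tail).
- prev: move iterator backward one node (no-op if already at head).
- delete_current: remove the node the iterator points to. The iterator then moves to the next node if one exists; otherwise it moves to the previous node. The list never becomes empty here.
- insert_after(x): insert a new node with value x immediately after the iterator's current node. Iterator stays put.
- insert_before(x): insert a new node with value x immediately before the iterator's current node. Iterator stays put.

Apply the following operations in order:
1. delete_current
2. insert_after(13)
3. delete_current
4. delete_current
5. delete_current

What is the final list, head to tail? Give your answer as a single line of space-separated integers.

Answer: 1 8 2 4

Derivation:
After 1 (delete_current): list=[6, 5, 1, 8, 2, 4] cursor@6
After 2 (insert_after(13)): list=[6, 13, 5, 1, 8, 2, 4] cursor@6
After 3 (delete_current): list=[13, 5, 1, 8, 2, 4] cursor@13
After 4 (delete_current): list=[5, 1, 8, 2, 4] cursor@5
After 5 (delete_current): list=[1, 8, 2, 4] cursor@1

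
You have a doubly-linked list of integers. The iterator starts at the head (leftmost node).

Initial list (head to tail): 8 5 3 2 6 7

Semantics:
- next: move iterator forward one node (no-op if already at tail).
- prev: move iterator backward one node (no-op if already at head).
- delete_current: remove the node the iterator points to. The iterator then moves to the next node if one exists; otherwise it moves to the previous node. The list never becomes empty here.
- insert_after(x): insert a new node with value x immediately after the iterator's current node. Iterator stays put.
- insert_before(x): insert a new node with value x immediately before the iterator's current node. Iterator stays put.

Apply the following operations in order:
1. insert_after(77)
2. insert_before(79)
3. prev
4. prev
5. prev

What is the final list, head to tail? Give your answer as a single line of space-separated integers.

After 1 (insert_after(77)): list=[8, 77, 5, 3, 2, 6, 7] cursor@8
After 2 (insert_before(79)): list=[79, 8, 77, 5, 3, 2, 6, 7] cursor@8
After 3 (prev): list=[79, 8, 77, 5, 3, 2, 6, 7] cursor@79
After 4 (prev): list=[79, 8, 77, 5, 3, 2, 6, 7] cursor@79
After 5 (prev): list=[79, 8, 77, 5, 3, 2, 6, 7] cursor@79

Answer: 79 8 77 5 3 2 6 7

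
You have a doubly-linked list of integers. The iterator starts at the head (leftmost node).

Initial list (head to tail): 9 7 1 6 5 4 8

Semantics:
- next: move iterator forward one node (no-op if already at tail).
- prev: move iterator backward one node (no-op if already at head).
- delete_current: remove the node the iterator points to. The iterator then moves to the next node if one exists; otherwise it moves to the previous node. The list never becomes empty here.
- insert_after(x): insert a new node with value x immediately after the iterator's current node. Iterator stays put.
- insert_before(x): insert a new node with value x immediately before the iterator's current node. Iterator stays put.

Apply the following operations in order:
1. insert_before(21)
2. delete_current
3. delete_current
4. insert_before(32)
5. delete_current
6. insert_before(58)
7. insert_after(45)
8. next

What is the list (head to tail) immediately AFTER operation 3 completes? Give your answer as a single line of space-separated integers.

After 1 (insert_before(21)): list=[21, 9, 7, 1, 6, 5, 4, 8] cursor@9
After 2 (delete_current): list=[21, 7, 1, 6, 5, 4, 8] cursor@7
After 3 (delete_current): list=[21, 1, 6, 5, 4, 8] cursor@1

Answer: 21 1 6 5 4 8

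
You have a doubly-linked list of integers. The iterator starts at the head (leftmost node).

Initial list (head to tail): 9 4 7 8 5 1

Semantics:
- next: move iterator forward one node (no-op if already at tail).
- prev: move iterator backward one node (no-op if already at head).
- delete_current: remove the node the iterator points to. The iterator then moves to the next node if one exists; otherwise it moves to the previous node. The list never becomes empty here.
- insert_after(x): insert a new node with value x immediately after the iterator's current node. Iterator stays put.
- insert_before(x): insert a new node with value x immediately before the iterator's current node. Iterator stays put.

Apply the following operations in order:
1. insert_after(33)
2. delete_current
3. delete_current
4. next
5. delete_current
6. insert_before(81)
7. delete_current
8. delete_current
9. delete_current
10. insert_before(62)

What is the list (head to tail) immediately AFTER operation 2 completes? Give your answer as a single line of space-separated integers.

After 1 (insert_after(33)): list=[9, 33, 4, 7, 8, 5, 1] cursor@9
After 2 (delete_current): list=[33, 4, 7, 8, 5, 1] cursor@33

Answer: 33 4 7 8 5 1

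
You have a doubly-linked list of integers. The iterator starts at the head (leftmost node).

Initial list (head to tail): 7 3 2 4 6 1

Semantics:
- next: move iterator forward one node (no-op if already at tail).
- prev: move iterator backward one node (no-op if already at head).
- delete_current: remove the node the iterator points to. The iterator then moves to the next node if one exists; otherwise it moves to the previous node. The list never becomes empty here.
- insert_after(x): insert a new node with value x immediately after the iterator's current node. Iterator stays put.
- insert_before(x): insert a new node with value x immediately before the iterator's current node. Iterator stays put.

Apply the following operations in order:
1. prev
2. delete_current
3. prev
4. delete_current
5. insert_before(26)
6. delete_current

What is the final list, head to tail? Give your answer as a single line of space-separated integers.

Answer: 26 4 6 1

Derivation:
After 1 (prev): list=[7, 3, 2, 4, 6, 1] cursor@7
After 2 (delete_current): list=[3, 2, 4, 6, 1] cursor@3
After 3 (prev): list=[3, 2, 4, 6, 1] cursor@3
After 4 (delete_current): list=[2, 4, 6, 1] cursor@2
After 5 (insert_before(26)): list=[26, 2, 4, 6, 1] cursor@2
After 6 (delete_current): list=[26, 4, 6, 1] cursor@4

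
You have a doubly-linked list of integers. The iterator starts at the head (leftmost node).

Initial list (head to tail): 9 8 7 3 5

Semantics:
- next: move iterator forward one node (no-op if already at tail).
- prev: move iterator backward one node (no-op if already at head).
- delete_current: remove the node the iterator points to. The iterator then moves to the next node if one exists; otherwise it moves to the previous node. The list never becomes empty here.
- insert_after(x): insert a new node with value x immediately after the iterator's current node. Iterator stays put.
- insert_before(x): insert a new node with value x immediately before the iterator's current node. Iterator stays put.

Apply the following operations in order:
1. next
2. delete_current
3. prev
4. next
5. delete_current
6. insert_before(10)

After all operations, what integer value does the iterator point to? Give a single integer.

Answer: 3

Derivation:
After 1 (next): list=[9, 8, 7, 3, 5] cursor@8
After 2 (delete_current): list=[9, 7, 3, 5] cursor@7
After 3 (prev): list=[9, 7, 3, 5] cursor@9
After 4 (next): list=[9, 7, 3, 5] cursor@7
After 5 (delete_current): list=[9, 3, 5] cursor@3
After 6 (insert_before(10)): list=[9, 10, 3, 5] cursor@3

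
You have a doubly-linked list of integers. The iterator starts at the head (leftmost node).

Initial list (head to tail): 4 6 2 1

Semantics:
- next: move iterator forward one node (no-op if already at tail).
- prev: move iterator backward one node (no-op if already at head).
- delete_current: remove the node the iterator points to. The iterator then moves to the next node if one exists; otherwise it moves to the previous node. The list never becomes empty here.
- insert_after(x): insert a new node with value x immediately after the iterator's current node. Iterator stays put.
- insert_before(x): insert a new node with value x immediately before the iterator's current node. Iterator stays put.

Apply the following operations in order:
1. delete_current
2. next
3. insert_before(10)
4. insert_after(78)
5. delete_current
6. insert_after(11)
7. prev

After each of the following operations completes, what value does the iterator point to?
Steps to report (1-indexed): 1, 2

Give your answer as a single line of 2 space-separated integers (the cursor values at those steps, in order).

After 1 (delete_current): list=[6, 2, 1] cursor@6
After 2 (next): list=[6, 2, 1] cursor@2
After 3 (insert_before(10)): list=[6, 10, 2, 1] cursor@2
After 4 (insert_after(78)): list=[6, 10, 2, 78, 1] cursor@2
After 5 (delete_current): list=[6, 10, 78, 1] cursor@78
After 6 (insert_after(11)): list=[6, 10, 78, 11, 1] cursor@78
After 7 (prev): list=[6, 10, 78, 11, 1] cursor@10

Answer: 6 2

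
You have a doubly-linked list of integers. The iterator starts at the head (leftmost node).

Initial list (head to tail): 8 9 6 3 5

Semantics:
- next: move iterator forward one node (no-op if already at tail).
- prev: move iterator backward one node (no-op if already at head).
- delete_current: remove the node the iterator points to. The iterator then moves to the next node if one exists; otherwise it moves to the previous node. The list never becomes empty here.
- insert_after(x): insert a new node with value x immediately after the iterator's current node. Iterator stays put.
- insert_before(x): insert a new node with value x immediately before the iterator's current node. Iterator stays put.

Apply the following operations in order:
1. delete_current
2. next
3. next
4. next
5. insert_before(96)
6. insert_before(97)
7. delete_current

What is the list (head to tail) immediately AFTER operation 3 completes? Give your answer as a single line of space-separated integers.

Answer: 9 6 3 5

Derivation:
After 1 (delete_current): list=[9, 6, 3, 5] cursor@9
After 2 (next): list=[9, 6, 3, 5] cursor@6
After 3 (next): list=[9, 6, 3, 5] cursor@3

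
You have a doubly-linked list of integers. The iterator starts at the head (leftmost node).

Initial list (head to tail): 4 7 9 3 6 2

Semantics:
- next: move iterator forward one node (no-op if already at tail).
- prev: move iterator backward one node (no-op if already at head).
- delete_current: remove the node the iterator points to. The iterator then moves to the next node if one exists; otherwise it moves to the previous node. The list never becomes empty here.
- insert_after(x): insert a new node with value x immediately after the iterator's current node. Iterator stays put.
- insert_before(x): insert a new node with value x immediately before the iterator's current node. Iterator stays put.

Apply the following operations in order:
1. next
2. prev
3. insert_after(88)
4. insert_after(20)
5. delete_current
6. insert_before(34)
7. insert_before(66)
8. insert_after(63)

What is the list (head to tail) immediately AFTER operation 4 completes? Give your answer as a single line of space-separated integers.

After 1 (next): list=[4, 7, 9, 3, 6, 2] cursor@7
After 2 (prev): list=[4, 7, 9, 3, 6, 2] cursor@4
After 3 (insert_after(88)): list=[4, 88, 7, 9, 3, 6, 2] cursor@4
After 4 (insert_after(20)): list=[4, 20, 88, 7, 9, 3, 6, 2] cursor@4

Answer: 4 20 88 7 9 3 6 2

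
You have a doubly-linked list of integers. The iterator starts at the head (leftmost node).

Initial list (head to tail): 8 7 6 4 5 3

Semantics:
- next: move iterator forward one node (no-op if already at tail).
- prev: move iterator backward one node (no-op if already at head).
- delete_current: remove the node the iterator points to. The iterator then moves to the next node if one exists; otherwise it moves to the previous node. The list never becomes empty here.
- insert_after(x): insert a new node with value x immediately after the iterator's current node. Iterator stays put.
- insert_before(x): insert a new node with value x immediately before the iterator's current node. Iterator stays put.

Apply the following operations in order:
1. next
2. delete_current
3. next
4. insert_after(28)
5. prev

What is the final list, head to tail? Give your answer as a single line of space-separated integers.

After 1 (next): list=[8, 7, 6, 4, 5, 3] cursor@7
After 2 (delete_current): list=[8, 6, 4, 5, 3] cursor@6
After 3 (next): list=[8, 6, 4, 5, 3] cursor@4
After 4 (insert_after(28)): list=[8, 6, 4, 28, 5, 3] cursor@4
After 5 (prev): list=[8, 6, 4, 28, 5, 3] cursor@6

Answer: 8 6 4 28 5 3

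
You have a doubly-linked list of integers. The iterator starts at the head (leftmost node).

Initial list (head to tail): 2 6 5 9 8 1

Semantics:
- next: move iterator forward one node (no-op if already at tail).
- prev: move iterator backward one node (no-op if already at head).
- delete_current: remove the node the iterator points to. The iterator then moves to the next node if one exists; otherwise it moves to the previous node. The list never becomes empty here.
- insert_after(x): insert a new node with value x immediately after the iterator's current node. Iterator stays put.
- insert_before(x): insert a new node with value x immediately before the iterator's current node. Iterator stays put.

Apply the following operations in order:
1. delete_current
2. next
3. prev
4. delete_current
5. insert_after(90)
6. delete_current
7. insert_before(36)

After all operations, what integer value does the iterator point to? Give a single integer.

Answer: 90

Derivation:
After 1 (delete_current): list=[6, 5, 9, 8, 1] cursor@6
After 2 (next): list=[6, 5, 9, 8, 1] cursor@5
After 3 (prev): list=[6, 5, 9, 8, 1] cursor@6
After 4 (delete_current): list=[5, 9, 8, 1] cursor@5
After 5 (insert_after(90)): list=[5, 90, 9, 8, 1] cursor@5
After 6 (delete_current): list=[90, 9, 8, 1] cursor@90
After 7 (insert_before(36)): list=[36, 90, 9, 8, 1] cursor@90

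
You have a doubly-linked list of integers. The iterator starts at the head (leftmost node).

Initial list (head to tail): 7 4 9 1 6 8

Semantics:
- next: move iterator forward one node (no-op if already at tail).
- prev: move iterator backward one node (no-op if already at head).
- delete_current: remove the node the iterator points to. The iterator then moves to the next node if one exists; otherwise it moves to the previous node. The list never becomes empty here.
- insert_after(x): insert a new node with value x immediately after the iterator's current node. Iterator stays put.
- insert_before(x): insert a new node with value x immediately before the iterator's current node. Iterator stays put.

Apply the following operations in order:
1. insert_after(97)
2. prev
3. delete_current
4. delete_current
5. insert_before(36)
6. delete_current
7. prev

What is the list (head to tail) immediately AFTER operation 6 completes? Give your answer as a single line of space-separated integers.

Answer: 36 9 1 6 8

Derivation:
After 1 (insert_after(97)): list=[7, 97, 4, 9, 1, 6, 8] cursor@7
After 2 (prev): list=[7, 97, 4, 9, 1, 6, 8] cursor@7
After 3 (delete_current): list=[97, 4, 9, 1, 6, 8] cursor@97
After 4 (delete_current): list=[4, 9, 1, 6, 8] cursor@4
After 5 (insert_before(36)): list=[36, 4, 9, 1, 6, 8] cursor@4
After 6 (delete_current): list=[36, 9, 1, 6, 8] cursor@9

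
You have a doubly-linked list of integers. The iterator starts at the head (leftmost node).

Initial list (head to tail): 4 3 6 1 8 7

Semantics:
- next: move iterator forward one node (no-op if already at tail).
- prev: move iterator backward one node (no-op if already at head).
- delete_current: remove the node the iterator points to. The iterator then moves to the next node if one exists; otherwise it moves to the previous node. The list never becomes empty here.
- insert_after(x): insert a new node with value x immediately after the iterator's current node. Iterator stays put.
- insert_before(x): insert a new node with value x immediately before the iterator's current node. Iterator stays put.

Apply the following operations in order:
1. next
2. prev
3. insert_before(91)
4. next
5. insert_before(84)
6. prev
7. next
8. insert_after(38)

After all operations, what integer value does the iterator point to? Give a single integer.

After 1 (next): list=[4, 3, 6, 1, 8, 7] cursor@3
After 2 (prev): list=[4, 3, 6, 1, 8, 7] cursor@4
After 3 (insert_before(91)): list=[91, 4, 3, 6, 1, 8, 7] cursor@4
After 4 (next): list=[91, 4, 3, 6, 1, 8, 7] cursor@3
After 5 (insert_before(84)): list=[91, 4, 84, 3, 6, 1, 8, 7] cursor@3
After 6 (prev): list=[91, 4, 84, 3, 6, 1, 8, 7] cursor@84
After 7 (next): list=[91, 4, 84, 3, 6, 1, 8, 7] cursor@3
After 8 (insert_after(38)): list=[91, 4, 84, 3, 38, 6, 1, 8, 7] cursor@3

Answer: 3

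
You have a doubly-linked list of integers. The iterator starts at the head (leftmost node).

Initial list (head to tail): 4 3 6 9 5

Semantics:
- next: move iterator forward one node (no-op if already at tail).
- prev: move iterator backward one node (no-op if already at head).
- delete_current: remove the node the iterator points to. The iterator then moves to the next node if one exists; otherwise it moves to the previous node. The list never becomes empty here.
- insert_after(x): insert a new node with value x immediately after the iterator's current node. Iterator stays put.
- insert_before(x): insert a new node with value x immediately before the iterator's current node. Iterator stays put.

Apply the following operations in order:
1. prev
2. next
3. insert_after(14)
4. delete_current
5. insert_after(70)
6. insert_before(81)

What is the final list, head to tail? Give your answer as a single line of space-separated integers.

Answer: 4 81 14 70 6 9 5

Derivation:
After 1 (prev): list=[4, 3, 6, 9, 5] cursor@4
After 2 (next): list=[4, 3, 6, 9, 5] cursor@3
After 3 (insert_after(14)): list=[4, 3, 14, 6, 9, 5] cursor@3
After 4 (delete_current): list=[4, 14, 6, 9, 5] cursor@14
After 5 (insert_after(70)): list=[4, 14, 70, 6, 9, 5] cursor@14
After 6 (insert_before(81)): list=[4, 81, 14, 70, 6, 9, 5] cursor@14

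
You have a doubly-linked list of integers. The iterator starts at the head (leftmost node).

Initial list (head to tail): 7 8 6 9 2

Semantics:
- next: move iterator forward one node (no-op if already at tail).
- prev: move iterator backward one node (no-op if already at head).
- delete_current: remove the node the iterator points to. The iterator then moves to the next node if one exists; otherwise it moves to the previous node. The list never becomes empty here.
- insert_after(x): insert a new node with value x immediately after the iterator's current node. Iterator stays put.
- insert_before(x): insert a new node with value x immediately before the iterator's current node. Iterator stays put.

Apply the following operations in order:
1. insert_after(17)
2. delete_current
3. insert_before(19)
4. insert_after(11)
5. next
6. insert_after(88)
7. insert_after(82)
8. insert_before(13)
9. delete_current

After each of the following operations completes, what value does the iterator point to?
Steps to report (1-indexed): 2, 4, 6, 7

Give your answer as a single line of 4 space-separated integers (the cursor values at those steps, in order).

Answer: 17 17 11 11

Derivation:
After 1 (insert_after(17)): list=[7, 17, 8, 6, 9, 2] cursor@7
After 2 (delete_current): list=[17, 8, 6, 9, 2] cursor@17
After 3 (insert_before(19)): list=[19, 17, 8, 6, 9, 2] cursor@17
After 4 (insert_after(11)): list=[19, 17, 11, 8, 6, 9, 2] cursor@17
After 5 (next): list=[19, 17, 11, 8, 6, 9, 2] cursor@11
After 6 (insert_after(88)): list=[19, 17, 11, 88, 8, 6, 9, 2] cursor@11
After 7 (insert_after(82)): list=[19, 17, 11, 82, 88, 8, 6, 9, 2] cursor@11
After 8 (insert_before(13)): list=[19, 17, 13, 11, 82, 88, 8, 6, 9, 2] cursor@11
After 9 (delete_current): list=[19, 17, 13, 82, 88, 8, 6, 9, 2] cursor@82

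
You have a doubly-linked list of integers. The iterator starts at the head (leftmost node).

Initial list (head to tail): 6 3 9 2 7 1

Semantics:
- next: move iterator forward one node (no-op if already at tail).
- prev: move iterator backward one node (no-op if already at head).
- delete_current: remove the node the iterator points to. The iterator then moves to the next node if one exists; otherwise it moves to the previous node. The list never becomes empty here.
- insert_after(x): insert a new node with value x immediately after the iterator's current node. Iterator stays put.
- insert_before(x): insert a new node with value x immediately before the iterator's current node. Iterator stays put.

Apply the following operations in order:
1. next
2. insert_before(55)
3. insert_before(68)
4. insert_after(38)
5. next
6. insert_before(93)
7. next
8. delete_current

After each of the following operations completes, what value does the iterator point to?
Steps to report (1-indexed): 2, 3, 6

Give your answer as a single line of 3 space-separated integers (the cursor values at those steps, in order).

After 1 (next): list=[6, 3, 9, 2, 7, 1] cursor@3
After 2 (insert_before(55)): list=[6, 55, 3, 9, 2, 7, 1] cursor@3
After 3 (insert_before(68)): list=[6, 55, 68, 3, 9, 2, 7, 1] cursor@3
After 4 (insert_after(38)): list=[6, 55, 68, 3, 38, 9, 2, 7, 1] cursor@3
After 5 (next): list=[6, 55, 68, 3, 38, 9, 2, 7, 1] cursor@38
After 6 (insert_before(93)): list=[6, 55, 68, 3, 93, 38, 9, 2, 7, 1] cursor@38
After 7 (next): list=[6, 55, 68, 3, 93, 38, 9, 2, 7, 1] cursor@9
After 8 (delete_current): list=[6, 55, 68, 3, 93, 38, 2, 7, 1] cursor@2

Answer: 3 3 38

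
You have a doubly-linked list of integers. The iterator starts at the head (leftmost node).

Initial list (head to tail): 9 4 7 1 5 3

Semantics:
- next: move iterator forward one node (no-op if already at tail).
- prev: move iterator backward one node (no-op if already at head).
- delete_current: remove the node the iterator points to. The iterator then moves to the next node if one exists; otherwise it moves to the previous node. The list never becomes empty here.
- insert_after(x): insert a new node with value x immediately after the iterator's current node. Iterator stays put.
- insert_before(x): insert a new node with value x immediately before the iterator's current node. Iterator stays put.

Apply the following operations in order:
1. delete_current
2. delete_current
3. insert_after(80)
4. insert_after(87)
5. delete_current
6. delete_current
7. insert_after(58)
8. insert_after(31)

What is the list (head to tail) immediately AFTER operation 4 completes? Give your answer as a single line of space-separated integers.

Answer: 7 87 80 1 5 3

Derivation:
After 1 (delete_current): list=[4, 7, 1, 5, 3] cursor@4
After 2 (delete_current): list=[7, 1, 5, 3] cursor@7
After 3 (insert_after(80)): list=[7, 80, 1, 5, 3] cursor@7
After 4 (insert_after(87)): list=[7, 87, 80, 1, 5, 3] cursor@7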